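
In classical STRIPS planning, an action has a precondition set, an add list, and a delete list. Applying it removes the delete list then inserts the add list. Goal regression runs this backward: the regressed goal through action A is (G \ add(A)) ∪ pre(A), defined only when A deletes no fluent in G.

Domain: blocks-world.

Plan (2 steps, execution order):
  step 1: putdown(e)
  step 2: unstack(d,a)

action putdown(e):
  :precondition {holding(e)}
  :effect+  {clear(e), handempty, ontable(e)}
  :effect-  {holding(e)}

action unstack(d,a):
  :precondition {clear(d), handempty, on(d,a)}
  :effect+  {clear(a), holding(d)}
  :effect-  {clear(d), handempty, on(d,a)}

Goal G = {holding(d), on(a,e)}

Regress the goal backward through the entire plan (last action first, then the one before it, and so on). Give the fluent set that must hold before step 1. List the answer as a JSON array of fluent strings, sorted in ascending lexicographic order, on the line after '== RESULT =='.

Work backward from the goal:
  through step 2 (unstack(d,a)): drop {holding(d)}, keep {on(a,e)}, require {clear(d), handempty, on(d,a)}
    → {clear(d), handempty, on(a,e), on(d,a)}
  through step 1 (putdown(e)): drop {handempty}, keep {clear(d), on(a,e), on(d,a)}, require {holding(e)}
    → {clear(d), holding(e), on(a,e), on(d,a)}

== RESULT ==
["clear(d)", "holding(e)", "on(a,e)", "on(d,a)"]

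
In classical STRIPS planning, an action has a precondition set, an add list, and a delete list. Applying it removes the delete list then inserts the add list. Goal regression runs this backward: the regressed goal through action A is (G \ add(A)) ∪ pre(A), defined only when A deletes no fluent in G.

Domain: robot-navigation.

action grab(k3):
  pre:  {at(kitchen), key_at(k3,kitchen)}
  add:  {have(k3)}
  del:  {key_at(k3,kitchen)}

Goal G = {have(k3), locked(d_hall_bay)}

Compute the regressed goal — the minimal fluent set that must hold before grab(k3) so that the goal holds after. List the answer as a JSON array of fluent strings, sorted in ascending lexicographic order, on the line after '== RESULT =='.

Compute (G \ add) ∪ pre:
  G ∩ del = {}  (empty — regression defined)
  G \ add = {have(k3), locked(d_hall_bay)} \ {have(k3)} = {locked(d_hall_bay)}
  ∪ pre   = {locked(d_hall_bay)} ∪ {at(kitchen), key_at(k3,kitchen)}
          = {at(kitchen), key_at(k3,kitchen), locked(d_hall_bay)}

== RESULT ==
["at(kitchen)", "key_at(k3,kitchen)", "locked(d_hall_bay)"]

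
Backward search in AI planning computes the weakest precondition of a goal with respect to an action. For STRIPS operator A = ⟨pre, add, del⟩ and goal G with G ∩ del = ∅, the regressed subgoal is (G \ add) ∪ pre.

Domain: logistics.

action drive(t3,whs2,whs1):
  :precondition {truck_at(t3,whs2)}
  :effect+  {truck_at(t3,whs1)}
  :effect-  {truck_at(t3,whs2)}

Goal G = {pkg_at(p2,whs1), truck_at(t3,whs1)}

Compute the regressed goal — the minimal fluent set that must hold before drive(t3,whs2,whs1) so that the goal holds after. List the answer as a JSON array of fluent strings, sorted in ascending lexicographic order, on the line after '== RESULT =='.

Regress:
  G ∩ del = {}  (empty — regression defined)
  G \ add = {pkg_at(p2,whs1), truck_at(t3,whs1)} \ {truck_at(t3,whs1)} = {pkg_at(p2,whs1)}
  ∪ pre   = {pkg_at(p2,whs1)} ∪ {truck_at(t3,whs2)}
          = {pkg_at(p2,whs1), truck_at(t3,whs2)}

== RESULT ==
["pkg_at(p2,whs1)", "truck_at(t3,whs2)"]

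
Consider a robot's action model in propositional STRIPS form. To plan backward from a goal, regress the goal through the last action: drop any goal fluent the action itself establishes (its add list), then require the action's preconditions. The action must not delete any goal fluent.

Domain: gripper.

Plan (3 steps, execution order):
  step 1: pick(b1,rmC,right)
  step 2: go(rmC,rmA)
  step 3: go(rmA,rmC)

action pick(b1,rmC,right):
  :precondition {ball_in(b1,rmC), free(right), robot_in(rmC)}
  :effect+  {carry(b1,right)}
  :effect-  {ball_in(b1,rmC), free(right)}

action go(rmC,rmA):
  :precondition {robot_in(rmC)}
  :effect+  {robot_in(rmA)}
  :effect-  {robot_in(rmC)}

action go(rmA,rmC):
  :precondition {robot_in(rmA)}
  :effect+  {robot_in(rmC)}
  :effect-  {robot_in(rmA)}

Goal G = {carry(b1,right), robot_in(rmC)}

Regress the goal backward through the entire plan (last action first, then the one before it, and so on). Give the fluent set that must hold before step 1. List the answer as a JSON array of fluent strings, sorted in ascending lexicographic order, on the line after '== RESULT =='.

Regress step by step:
  through step 3 (go(rmA,rmC)): drop {robot_in(rmC)}, keep {carry(b1,right)}, require {robot_in(rmA)}
    → {carry(b1,right), robot_in(rmA)}
  through step 2 (go(rmC,rmA)): drop {robot_in(rmA)}, keep {carry(b1,right)}, require {robot_in(rmC)}
    → {carry(b1,right), robot_in(rmC)}
  through step 1 (pick(b1,rmC,right)): drop {carry(b1,right)}, keep {robot_in(rmC)}, require {ball_in(b1,rmC), free(right), robot_in(rmC)}
    → {ball_in(b1,rmC), free(right), robot_in(rmC)}

== RESULT ==
["ball_in(b1,rmC)", "free(right)", "robot_in(rmC)"]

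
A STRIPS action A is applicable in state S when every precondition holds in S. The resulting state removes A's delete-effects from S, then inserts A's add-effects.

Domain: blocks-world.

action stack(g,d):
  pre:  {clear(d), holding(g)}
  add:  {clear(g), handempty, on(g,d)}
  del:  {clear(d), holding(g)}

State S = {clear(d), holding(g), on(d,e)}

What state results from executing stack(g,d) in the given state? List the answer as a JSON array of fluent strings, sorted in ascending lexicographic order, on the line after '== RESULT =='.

Compute (S \ del) ∪ add:
  pre ⊆ S: {clear(d), holding(g)} ⊆ S  — applicable
  S \ del = {on(d,e)}
  ∪ add   = {clear(g), handempty, on(d,e), on(g,d)}

== RESULT ==
["clear(g)", "handempty", "on(d,e)", "on(g,d)"]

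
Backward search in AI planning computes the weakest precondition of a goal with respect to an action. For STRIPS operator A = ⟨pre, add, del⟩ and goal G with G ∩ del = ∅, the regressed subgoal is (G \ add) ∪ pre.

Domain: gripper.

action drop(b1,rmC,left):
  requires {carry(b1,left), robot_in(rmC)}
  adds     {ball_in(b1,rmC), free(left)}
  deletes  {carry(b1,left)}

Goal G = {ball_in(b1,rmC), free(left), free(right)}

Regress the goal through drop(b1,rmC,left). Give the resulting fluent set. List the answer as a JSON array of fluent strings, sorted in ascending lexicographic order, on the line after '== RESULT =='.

Regress:
  G ∩ del = {}  (empty — regression defined)
  G \ add = {ball_in(b1,rmC), free(left), free(right)} \ {ball_in(b1,rmC), free(left)} = {free(right)}
  ∪ pre   = {free(right)} ∪ {carry(b1,left), robot_in(rmC)}
          = {carry(b1,left), free(right), robot_in(rmC)}

== RESULT ==
["carry(b1,left)", "free(right)", "robot_in(rmC)"]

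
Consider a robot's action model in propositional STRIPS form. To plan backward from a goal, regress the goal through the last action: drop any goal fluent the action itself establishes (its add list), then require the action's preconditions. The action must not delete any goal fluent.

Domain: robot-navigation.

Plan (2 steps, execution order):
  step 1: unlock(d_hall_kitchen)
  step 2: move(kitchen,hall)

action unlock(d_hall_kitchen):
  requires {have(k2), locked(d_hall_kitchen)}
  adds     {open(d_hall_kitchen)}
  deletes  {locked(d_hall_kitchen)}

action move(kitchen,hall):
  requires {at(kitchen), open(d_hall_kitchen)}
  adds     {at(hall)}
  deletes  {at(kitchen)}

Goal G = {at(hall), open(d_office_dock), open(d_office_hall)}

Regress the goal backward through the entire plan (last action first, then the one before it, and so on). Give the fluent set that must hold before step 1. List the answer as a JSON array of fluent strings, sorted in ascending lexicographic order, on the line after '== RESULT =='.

Work backward from the goal:
  through step 2 (move(kitchen,hall)): drop {at(hall)}, keep {open(d_office_dock), open(d_office_hall)}, require {at(kitchen), open(d_hall_kitchen)}
    → {at(kitchen), open(d_hall_kitchen), open(d_office_dock), open(d_office_hall)}
  through step 1 (unlock(d_hall_kitchen)): drop {open(d_hall_kitchen)}, keep {at(kitchen), open(d_office_dock), open(d_office_hall)}, require {have(k2), locked(d_hall_kitchen)}
    → {at(kitchen), have(k2), locked(d_hall_kitchen), open(d_office_dock), open(d_office_hall)}

== RESULT ==
["at(kitchen)", "have(k2)", "locked(d_hall_kitchen)", "open(d_office_dock)", "open(d_office_hall)"]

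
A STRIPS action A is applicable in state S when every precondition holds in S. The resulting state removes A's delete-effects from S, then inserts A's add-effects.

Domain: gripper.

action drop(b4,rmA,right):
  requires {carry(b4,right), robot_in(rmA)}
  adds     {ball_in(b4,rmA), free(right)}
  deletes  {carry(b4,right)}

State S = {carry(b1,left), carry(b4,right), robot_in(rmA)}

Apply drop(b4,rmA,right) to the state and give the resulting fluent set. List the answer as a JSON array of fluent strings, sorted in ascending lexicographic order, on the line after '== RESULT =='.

Compute (S \ del) ∪ add:
  pre ⊆ S: {carry(b4,right), robot_in(rmA)} ⊆ S  — applicable
  S \ del = {carry(b1,left), robot_in(rmA)}
  ∪ add   = {ball_in(b4,rmA), carry(b1,left), free(right), robot_in(rmA)}

== RESULT ==
["ball_in(b4,rmA)", "carry(b1,left)", "free(right)", "robot_in(rmA)"]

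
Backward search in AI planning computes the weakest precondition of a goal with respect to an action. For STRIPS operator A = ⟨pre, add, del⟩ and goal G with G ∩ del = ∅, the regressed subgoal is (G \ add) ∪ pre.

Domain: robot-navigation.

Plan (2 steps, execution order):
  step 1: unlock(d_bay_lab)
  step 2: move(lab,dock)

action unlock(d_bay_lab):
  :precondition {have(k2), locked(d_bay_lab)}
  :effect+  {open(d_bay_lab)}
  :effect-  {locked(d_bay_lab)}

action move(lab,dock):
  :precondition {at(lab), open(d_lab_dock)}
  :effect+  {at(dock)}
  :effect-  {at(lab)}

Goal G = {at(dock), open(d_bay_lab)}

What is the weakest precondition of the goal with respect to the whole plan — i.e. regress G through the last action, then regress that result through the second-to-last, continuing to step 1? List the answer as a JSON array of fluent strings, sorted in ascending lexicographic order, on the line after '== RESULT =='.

Regress step by step:
  through step 2 (move(lab,dock)): drop {at(dock)}, keep {open(d_bay_lab)}, require {at(lab), open(d_lab_dock)}
    → {at(lab), open(d_bay_lab), open(d_lab_dock)}
  through step 1 (unlock(d_bay_lab)): drop {open(d_bay_lab)}, keep {at(lab), open(d_lab_dock)}, require {have(k2), locked(d_bay_lab)}
    → {at(lab), have(k2), locked(d_bay_lab), open(d_lab_dock)}

== RESULT ==
["at(lab)", "have(k2)", "locked(d_bay_lab)", "open(d_lab_dock)"]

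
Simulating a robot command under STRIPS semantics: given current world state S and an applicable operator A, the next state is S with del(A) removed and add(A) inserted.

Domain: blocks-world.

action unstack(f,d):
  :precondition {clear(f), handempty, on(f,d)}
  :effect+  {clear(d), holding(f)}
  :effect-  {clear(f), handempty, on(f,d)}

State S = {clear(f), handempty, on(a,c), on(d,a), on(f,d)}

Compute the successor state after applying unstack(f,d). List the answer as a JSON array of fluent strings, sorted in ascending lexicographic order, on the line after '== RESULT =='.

Progress:
  pre ⊆ S: {clear(f), handempty, on(f,d)} ⊆ S  — applicable
  S \ del = {on(a,c), on(d,a)}
  ∪ add   = {clear(d), holding(f), on(a,c), on(d,a)}

== RESULT ==
["clear(d)", "holding(f)", "on(a,c)", "on(d,a)"]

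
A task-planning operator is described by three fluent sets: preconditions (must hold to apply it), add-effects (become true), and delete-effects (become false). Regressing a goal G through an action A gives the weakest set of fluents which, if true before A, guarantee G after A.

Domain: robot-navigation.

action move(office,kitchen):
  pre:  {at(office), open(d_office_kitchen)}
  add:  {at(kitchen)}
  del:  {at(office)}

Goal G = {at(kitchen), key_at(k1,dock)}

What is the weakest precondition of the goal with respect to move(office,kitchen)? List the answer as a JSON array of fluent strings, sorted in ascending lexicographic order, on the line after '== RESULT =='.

Regress:
  G ∩ del = {}  (empty — regression defined)
  G \ add = {at(kitchen), key_at(k1,dock)} \ {at(kitchen)} = {key_at(k1,dock)}
  ∪ pre   = {key_at(k1,dock)} ∪ {at(office), open(d_office_kitchen)}
          = {at(office), key_at(k1,dock), open(d_office_kitchen)}

== RESULT ==
["at(office)", "key_at(k1,dock)", "open(d_office_kitchen)"]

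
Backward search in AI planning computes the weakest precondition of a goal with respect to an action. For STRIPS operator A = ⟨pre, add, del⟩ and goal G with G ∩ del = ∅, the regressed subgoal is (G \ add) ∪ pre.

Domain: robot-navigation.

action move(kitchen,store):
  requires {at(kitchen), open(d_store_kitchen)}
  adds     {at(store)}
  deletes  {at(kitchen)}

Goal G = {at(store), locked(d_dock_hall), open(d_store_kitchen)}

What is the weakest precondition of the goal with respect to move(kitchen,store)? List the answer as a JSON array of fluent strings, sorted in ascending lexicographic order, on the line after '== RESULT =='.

Compute (G \ add) ∪ pre:
  G ∩ del = {}  (empty — regression defined)
  G \ add = {at(store), locked(d_dock_hall), open(d_store_kitchen)} \ {at(store)} = {locked(d_dock_hall), open(d_store_kitchen)}
  ∪ pre   = {locked(d_dock_hall), open(d_store_kitchen)} ∪ {at(kitchen), open(d_store_kitchen)}
          = {at(kitchen), locked(d_dock_hall), open(d_store_kitchen)}

== RESULT ==
["at(kitchen)", "locked(d_dock_hall)", "open(d_store_kitchen)"]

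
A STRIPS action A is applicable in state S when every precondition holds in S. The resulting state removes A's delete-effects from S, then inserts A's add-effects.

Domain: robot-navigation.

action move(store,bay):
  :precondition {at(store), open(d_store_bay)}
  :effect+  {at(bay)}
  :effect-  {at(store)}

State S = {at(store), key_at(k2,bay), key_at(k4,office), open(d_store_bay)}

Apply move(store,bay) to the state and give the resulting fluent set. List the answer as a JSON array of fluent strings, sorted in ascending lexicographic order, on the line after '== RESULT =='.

Compute (S \ del) ∪ add:
  pre ⊆ S: {at(store), open(d_store_bay)} ⊆ S  — applicable
  S \ del = {key_at(k2,bay), key_at(k4,office), open(d_store_bay)}
  ∪ add   = {at(bay), key_at(k2,bay), key_at(k4,office), open(d_store_bay)}

== RESULT ==
["at(bay)", "key_at(k2,bay)", "key_at(k4,office)", "open(d_store_bay)"]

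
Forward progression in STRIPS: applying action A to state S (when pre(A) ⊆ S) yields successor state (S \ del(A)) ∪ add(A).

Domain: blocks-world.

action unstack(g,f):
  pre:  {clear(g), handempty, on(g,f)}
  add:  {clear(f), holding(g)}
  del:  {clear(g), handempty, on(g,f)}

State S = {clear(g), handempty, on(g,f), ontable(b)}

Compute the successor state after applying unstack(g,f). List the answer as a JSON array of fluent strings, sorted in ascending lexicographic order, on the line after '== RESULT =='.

Progress:
  pre ⊆ S: {clear(g), handempty, on(g,f)} ⊆ S  — applicable
  S \ del = {ontable(b)}
  ∪ add   = {clear(f), holding(g), ontable(b)}

== RESULT ==
["clear(f)", "holding(g)", "ontable(b)"]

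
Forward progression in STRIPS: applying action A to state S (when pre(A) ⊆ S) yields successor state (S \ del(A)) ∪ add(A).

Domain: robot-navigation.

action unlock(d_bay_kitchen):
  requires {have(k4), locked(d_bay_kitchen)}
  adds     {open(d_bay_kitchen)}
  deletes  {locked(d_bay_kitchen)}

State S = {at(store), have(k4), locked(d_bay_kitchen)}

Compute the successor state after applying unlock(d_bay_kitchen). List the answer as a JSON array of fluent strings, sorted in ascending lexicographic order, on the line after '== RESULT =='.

Compute (S \ del) ∪ add:
  pre ⊆ S: {have(k4), locked(d_bay_kitchen)} ⊆ S  — applicable
  S \ del = {at(store), have(k4)}
  ∪ add   = {at(store), have(k4), open(d_bay_kitchen)}

== RESULT ==
["at(store)", "have(k4)", "open(d_bay_kitchen)"]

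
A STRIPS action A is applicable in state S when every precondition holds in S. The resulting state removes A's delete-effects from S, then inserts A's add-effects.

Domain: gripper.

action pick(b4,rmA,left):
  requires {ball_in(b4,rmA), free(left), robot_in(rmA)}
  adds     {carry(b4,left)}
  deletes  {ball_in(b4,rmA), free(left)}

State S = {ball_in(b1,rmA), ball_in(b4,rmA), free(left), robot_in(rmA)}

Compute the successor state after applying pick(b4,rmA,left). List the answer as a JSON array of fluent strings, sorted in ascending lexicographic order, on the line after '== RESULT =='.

Progress:
  pre ⊆ S: {ball_in(b4,rmA), free(left), robot_in(rmA)} ⊆ S  — applicable
  S \ del = {ball_in(b1,rmA), robot_in(rmA)}
  ∪ add   = {ball_in(b1,rmA), carry(b4,left), robot_in(rmA)}

== RESULT ==
["ball_in(b1,rmA)", "carry(b4,left)", "robot_in(rmA)"]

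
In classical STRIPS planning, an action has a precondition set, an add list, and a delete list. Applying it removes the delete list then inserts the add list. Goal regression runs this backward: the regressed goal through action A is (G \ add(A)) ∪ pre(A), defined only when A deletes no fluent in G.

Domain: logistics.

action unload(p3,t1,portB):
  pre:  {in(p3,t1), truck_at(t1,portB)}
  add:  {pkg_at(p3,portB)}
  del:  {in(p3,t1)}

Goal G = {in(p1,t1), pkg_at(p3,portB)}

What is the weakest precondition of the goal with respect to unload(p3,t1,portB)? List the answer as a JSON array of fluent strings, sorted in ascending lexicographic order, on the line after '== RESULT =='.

Regress:
  G ∩ del = {}  (empty — regression defined)
  G \ add = {in(p1,t1), pkg_at(p3,portB)} \ {pkg_at(p3,portB)} = {in(p1,t1)}
  ∪ pre   = {in(p1,t1)} ∪ {in(p3,t1), truck_at(t1,portB)}
          = {in(p1,t1), in(p3,t1), truck_at(t1,portB)}

== RESULT ==
["in(p1,t1)", "in(p3,t1)", "truck_at(t1,portB)"]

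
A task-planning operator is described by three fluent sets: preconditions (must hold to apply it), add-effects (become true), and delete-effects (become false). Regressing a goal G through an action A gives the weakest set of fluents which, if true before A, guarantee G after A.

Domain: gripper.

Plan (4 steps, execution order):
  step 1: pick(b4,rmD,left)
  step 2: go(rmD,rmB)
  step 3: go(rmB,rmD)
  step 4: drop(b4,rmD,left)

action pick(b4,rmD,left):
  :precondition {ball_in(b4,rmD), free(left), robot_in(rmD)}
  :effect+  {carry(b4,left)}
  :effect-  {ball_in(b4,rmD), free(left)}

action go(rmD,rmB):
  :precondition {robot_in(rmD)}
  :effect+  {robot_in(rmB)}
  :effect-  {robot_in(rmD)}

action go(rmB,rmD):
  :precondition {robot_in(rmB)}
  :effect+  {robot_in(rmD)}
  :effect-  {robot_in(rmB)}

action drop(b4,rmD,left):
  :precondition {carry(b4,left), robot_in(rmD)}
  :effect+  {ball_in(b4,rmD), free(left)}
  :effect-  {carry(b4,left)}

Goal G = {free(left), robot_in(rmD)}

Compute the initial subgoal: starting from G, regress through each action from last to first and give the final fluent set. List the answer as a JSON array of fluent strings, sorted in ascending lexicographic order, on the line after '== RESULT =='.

Work backward from the goal:
  through step 4 (drop(b4,rmD,left)): drop {free(left)}, keep {robot_in(rmD)}, require {carry(b4,left), robot_in(rmD)}
    → {carry(b4,left), robot_in(rmD)}
  through step 3 (go(rmB,rmD)): drop {robot_in(rmD)}, keep {carry(b4,left)}, require {robot_in(rmB)}
    → {carry(b4,left), robot_in(rmB)}
  through step 2 (go(rmD,rmB)): drop {robot_in(rmB)}, keep {carry(b4,left)}, require {robot_in(rmD)}
    → {carry(b4,left), robot_in(rmD)}
  through step 1 (pick(b4,rmD,left)): drop {carry(b4,left)}, keep {robot_in(rmD)}, require {ball_in(b4,rmD), free(left), robot_in(rmD)}
    → {ball_in(b4,rmD), free(left), robot_in(rmD)}

== RESULT ==
["ball_in(b4,rmD)", "free(left)", "robot_in(rmD)"]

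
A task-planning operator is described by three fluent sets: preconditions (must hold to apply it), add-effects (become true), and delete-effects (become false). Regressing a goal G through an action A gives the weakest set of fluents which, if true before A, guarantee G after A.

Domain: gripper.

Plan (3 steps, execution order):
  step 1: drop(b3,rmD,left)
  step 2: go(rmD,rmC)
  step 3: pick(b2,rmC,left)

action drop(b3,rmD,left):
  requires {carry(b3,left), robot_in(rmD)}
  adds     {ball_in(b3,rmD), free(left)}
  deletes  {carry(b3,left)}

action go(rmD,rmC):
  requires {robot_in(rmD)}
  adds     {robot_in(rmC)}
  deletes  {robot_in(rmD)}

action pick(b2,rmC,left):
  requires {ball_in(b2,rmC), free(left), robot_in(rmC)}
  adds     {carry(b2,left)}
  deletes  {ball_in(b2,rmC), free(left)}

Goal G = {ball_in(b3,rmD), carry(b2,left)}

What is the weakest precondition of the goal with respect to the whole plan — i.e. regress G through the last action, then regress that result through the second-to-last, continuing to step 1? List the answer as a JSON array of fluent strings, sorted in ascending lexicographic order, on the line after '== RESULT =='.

Work backward from the goal:
  through step 3 (pick(b2,rmC,left)): drop {carry(b2,left)}, keep {ball_in(b3,rmD)}, require {ball_in(b2,rmC), free(left), robot_in(rmC)}
    → {ball_in(b2,rmC), ball_in(b3,rmD), free(left), robot_in(rmC)}
  through step 2 (go(rmD,rmC)): drop {robot_in(rmC)}, keep {ball_in(b2,rmC), ball_in(b3,rmD), free(left)}, require {robot_in(rmD)}
    → {ball_in(b2,rmC), ball_in(b3,rmD), free(left), robot_in(rmD)}
  through step 1 (drop(b3,rmD,left)): drop {ball_in(b3,rmD), free(left)}, keep {ball_in(b2,rmC), robot_in(rmD)}, require {carry(b3,left), robot_in(rmD)}
    → {ball_in(b2,rmC), carry(b3,left), robot_in(rmD)}

== RESULT ==
["ball_in(b2,rmC)", "carry(b3,left)", "robot_in(rmD)"]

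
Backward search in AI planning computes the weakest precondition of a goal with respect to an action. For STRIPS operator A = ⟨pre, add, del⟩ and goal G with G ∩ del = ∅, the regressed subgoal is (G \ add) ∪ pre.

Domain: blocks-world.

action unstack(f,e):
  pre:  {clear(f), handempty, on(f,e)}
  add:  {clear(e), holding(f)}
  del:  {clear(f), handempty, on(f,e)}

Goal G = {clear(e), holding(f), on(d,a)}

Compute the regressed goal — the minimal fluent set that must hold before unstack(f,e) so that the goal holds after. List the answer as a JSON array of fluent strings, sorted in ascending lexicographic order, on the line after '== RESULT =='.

Regress:
  G ∩ del = {}  (empty — regression defined)
  G \ add = {clear(e), holding(f), on(d,a)} \ {clear(e), holding(f)} = {on(d,a)}
  ∪ pre   = {on(d,a)} ∪ {clear(f), handempty, on(f,e)}
          = {clear(f), handempty, on(d,a), on(f,e)}

== RESULT ==
["clear(f)", "handempty", "on(d,a)", "on(f,e)"]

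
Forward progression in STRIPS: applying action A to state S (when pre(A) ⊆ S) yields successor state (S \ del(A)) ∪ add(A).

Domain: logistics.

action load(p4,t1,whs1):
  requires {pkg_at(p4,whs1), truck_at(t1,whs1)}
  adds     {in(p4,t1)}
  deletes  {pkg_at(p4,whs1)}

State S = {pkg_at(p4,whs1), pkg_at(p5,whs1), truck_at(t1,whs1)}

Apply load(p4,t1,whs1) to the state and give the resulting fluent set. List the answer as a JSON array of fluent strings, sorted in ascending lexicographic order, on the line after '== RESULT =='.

Compute (S \ del) ∪ add:
  pre ⊆ S: {pkg_at(p4,whs1), truck_at(t1,whs1)} ⊆ S  — applicable
  S \ del = {pkg_at(p5,whs1), truck_at(t1,whs1)}
  ∪ add   = {in(p4,t1), pkg_at(p5,whs1), truck_at(t1,whs1)}

== RESULT ==
["in(p4,t1)", "pkg_at(p5,whs1)", "truck_at(t1,whs1)"]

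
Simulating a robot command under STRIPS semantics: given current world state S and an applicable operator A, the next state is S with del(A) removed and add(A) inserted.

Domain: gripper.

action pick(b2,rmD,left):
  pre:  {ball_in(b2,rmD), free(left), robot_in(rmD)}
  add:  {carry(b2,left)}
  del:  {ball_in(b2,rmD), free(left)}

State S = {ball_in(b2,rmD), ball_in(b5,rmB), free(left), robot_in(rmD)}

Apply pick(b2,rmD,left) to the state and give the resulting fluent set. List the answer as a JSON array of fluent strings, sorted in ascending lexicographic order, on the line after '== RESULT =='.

Compute (S \ del) ∪ add:
  pre ⊆ S: {ball_in(b2,rmD), free(left), robot_in(rmD)} ⊆ S  — applicable
  S \ del = {ball_in(b5,rmB), robot_in(rmD)}
  ∪ add   = {ball_in(b5,rmB), carry(b2,left), robot_in(rmD)}

== RESULT ==
["ball_in(b5,rmB)", "carry(b2,left)", "robot_in(rmD)"]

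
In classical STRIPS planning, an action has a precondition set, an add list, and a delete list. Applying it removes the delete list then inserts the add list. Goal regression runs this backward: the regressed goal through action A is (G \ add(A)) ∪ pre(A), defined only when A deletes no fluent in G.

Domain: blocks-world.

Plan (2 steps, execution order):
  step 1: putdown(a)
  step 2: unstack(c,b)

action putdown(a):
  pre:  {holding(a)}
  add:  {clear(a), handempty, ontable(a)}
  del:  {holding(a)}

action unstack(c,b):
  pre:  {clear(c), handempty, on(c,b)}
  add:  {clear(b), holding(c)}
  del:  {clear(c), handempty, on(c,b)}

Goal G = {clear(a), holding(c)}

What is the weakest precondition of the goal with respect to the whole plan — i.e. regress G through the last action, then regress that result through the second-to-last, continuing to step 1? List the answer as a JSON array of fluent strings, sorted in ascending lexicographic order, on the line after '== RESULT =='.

Work backward from the goal:
  through step 2 (unstack(c,b)): drop {holding(c)}, keep {clear(a)}, require {clear(c), handempty, on(c,b)}
    → {clear(a), clear(c), handempty, on(c,b)}
  through step 1 (putdown(a)): drop {clear(a), handempty}, keep {clear(c), on(c,b)}, require {holding(a)}
    → {clear(c), holding(a), on(c,b)}

== RESULT ==
["clear(c)", "holding(a)", "on(c,b)"]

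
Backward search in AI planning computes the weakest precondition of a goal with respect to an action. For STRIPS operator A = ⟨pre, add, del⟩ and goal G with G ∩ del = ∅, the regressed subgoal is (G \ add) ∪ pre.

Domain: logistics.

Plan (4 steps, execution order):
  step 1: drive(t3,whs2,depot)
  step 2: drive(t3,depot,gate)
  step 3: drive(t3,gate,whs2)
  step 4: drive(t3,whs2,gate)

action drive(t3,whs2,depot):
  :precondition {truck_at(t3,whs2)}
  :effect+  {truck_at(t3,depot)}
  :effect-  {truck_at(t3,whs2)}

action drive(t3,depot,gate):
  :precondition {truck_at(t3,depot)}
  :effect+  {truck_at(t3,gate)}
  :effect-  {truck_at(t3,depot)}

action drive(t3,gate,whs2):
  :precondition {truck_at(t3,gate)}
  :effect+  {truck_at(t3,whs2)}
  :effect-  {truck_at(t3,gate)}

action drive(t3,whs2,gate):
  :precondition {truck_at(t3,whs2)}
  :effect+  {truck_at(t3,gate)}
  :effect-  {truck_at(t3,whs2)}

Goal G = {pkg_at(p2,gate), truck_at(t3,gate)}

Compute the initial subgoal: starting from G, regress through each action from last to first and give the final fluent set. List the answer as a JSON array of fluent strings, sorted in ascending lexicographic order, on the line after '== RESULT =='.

Work backward from the goal:
  through step 4 (drive(t3,whs2,gate)): drop {truck_at(t3,gate)}, keep {pkg_at(p2,gate)}, require {truck_at(t3,whs2)}
    → {pkg_at(p2,gate), truck_at(t3,whs2)}
  through step 3 (drive(t3,gate,whs2)): drop {truck_at(t3,whs2)}, keep {pkg_at(p2,gate)}, require {truck_at(t3,gate)}
    → {pkg_at(p2,gate), truck_at(t3,gate)}
  through step 2 (drive(t3,depot,gate)): drop {truck_at(t3,gate)}, keep {pkg_at(p2,gate)}, require {truck_at(t3,depot)}
    → {pkg_at(p2,gate), truck_at(t3,depot)}
  through step 1 (drive(t3,whs2,depot)): drop {truck_at(t3,depot)}, keep {pkg_at(p2,gate)}, require {truck_at(t3,whs2)}
    → {pkg_at(p2,gate), truck_at(t3,whs2)}

== RESULT ==
["pkg_at(p2,gate)", "truck_at(t3,whs2)"]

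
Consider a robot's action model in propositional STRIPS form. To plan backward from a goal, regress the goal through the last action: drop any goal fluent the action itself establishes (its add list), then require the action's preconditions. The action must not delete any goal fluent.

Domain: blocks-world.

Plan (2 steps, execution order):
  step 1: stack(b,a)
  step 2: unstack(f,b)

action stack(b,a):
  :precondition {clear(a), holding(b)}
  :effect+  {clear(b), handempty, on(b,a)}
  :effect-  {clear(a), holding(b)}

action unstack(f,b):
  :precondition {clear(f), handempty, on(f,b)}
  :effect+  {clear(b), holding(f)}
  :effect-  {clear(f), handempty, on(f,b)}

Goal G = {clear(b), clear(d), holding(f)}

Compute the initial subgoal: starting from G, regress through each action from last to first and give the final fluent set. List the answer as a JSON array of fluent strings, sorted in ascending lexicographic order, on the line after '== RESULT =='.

Regress step by step:
  through step 2 (unstack(f,b)): drop {clear(b), holding(f)}, keep {clear(d)}, require {clear(f), handempty, on(f,b)}
    → {clear(d), clear(f), handempty, on(f,b)}
  through step 1 (stack(b,a)): drop {handempty}, keep {clear(d), clear(f), on(f,b)}, require {clear(a), holding(b)}
    → {clear(a), clear(d), clear(f), holding(b), on(f,b)}

== RESULT ==
["clear(a)", "clear(d)", "clear(f)", "holding(b)", "on(f,b)"]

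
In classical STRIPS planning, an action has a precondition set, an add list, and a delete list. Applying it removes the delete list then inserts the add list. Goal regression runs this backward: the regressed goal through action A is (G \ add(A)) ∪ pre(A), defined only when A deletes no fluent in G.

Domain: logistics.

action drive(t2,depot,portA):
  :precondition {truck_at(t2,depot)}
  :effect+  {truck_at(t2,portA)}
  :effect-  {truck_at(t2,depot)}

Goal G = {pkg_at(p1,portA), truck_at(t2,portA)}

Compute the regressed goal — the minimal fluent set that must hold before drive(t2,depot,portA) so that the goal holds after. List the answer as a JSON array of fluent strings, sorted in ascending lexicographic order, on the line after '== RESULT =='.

Compute (G \ add) ∪ pre:
  G ∩ del = {}  (empty — regression defined)
  G \ add = {pkg_at(p1,portA), truck_at(t2,portA)} \ {truck_at(t2,portA)} = {pkg_at(p1,portA)}
  ∪ pre   = {pkg_at(p1,portA)} ∪ {truck_at(t2,depot)}
          = {pkg_at(p1,portA), truck_at(t2,depot)}

== RESULT ==
["pkg_at(p1,portA)", "truck_at(t2,depot)"]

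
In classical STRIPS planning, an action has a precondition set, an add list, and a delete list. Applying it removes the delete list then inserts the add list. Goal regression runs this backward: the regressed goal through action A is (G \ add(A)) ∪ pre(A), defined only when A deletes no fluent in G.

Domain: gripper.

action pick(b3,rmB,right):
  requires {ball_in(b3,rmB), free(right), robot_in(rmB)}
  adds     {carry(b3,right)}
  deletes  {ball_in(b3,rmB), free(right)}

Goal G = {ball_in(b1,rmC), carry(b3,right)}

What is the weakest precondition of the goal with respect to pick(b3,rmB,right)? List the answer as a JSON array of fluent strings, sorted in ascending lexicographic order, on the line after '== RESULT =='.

Regress:
  G ∩ del = {}  (empty — regression defined)
  G \ add = {ball_in(b1,rmC), carry(b3,right)} \ {carry(b3,right)} = {ball_in(b1,rmC)}
  ∪ pre   = {ball_in(b1,rmC)} ∪ {ball_in(b3,rmB), free(right), robot_in(rmB)}
          = {ball_in(b1,rmC), ball_in(b3,rmB), free(right), robot_in(rmB)}

== RESULT ==
["ball_in(b1,rmC)", "ball_in(b3,rmB)", "free(right)", "robot_in(rmB)"]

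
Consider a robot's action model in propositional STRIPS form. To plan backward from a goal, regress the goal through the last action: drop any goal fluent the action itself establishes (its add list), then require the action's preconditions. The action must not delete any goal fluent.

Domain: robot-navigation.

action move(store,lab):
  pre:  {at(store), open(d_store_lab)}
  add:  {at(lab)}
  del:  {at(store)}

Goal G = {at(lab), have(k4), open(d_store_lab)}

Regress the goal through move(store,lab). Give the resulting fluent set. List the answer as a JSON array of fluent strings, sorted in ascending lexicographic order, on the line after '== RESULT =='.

Compute (G \ add) ∪ pre:
  G ∩ del = {}  (empty — regression defined)
  G \ add = {at(lab), have(k4), open(d_store_lab)} \ {at(lab)} = {have(k4), open(d_store_lab)}
  ∪ pre   = {have(k4), open(d_store_lab)} ∪ {at(store), open(d_store_lab)}
          = {at(store), have(k4), open(d_store_lab)}

== RESULT ==
["at(store)", "have(k4)", "open(d_store_lab)"]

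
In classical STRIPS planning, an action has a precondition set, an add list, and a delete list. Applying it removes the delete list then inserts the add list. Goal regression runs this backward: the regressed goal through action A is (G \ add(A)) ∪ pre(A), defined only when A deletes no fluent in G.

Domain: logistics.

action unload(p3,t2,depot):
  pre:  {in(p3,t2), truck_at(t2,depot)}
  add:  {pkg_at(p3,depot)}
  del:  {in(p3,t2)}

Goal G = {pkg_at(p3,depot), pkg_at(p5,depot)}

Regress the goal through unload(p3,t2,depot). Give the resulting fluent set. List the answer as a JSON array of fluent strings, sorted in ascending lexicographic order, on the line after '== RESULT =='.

Regress:
  G ∩ del = {}  (empty — regression defined)
  G \ add = {pkg_at(p3,depot), pkg_at(p5,depot)} \ {pkg_at(p3,depot)} = {pkg_at(p5,depot)}
  ∪ pre   = {pkg_at(p5,depot)} ∪ {in(p3,t2), truck_at(t2,depot)}
          = {in(p3,t2), pkg_at(p5,depot), truck_at(t2,depot)}

== RESULT ==
["in(p3,t2)", "pkg_at(p5,depot)", "truck_at(t2,depot)"]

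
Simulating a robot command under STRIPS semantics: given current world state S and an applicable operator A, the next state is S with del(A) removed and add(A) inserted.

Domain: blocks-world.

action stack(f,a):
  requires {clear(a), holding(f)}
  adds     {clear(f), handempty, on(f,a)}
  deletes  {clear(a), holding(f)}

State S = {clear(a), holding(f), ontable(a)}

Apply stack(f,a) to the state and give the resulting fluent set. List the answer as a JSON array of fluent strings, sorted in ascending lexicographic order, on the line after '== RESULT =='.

Compute (S \ del) ∪ add:
  pre ⊆ S: {clear(a), holding(f)} ⊆ S  — applicable
  S \ del = {ontable(a)}
  ∪ add   = {clear(f), handempty, on(f,a), ontable(a)}

== RESULT ==
["clear(f)", "handempty", "on(f,a)", "ontable(a)"]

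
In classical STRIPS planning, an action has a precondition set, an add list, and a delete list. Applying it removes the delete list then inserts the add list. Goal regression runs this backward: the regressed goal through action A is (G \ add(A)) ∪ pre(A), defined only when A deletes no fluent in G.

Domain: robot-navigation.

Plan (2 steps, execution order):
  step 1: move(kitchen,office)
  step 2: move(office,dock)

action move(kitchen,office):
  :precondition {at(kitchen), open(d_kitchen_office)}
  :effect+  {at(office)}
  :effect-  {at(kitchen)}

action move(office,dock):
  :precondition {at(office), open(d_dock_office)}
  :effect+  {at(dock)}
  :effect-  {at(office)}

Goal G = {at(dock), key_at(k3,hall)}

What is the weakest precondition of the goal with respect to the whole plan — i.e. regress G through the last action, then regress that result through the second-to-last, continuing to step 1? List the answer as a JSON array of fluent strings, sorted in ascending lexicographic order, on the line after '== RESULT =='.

Regress step by step:
  through step 2 (move(office,dock)): drop {at(dock)}, keep {key_at(k3,hall)}, require {at(office), open(d_dock_office)}
    → {at(office), key_at(k3,hall), open(d_dock_office)}
  through step 1 (move(kitchen,office)): drop {at(office)}, keep {key_at(k3,hall), open(d_dock_office)}, require {at(kitchen), open(d_kitchen_office)}
    → {at(kitchen), key_at(k3,hall), open(d_dock_office), open(d_kitchen_office)}

== RESULT ==
["at(kitchen)", "key_at(k3,hall)", "open(d_dock_office)", "open(d_kitchen_office)"]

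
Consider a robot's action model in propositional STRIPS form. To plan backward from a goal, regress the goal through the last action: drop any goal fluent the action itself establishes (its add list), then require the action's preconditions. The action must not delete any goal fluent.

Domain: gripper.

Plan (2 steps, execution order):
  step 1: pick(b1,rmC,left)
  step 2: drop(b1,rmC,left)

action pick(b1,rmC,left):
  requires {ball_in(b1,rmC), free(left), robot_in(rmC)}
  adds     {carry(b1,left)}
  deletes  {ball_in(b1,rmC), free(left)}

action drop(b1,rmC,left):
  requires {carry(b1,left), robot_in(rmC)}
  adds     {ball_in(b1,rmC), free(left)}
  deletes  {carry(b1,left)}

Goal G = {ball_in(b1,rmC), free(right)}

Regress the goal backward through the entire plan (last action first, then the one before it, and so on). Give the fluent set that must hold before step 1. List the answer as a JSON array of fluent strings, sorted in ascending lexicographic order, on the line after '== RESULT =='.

Work backward from the goal:
  through step 2 (drop(b1,rmC,left)): drop {ball_in(b1,rmC)}, keep {free(right)}, require {carry(b1,left), robot_in(rmC)}
    → {carry(b1,left), free(right), robot_in(rmC)}
  through step 1 (pick(b1,rmC,left)): drop {carry(b1,left)}, keep {free(right), robot_in(rmC)}, require {ball_in(b1,rmC), free(left), robot_in(rmC)}
    → {ball_in(b1,rmC), free(left), free(right), robot_in(rmC)}

== RESULT ==
["ball_in(b1,rmC)", "free(left)", "free(right)", "robot_in(rmC)"]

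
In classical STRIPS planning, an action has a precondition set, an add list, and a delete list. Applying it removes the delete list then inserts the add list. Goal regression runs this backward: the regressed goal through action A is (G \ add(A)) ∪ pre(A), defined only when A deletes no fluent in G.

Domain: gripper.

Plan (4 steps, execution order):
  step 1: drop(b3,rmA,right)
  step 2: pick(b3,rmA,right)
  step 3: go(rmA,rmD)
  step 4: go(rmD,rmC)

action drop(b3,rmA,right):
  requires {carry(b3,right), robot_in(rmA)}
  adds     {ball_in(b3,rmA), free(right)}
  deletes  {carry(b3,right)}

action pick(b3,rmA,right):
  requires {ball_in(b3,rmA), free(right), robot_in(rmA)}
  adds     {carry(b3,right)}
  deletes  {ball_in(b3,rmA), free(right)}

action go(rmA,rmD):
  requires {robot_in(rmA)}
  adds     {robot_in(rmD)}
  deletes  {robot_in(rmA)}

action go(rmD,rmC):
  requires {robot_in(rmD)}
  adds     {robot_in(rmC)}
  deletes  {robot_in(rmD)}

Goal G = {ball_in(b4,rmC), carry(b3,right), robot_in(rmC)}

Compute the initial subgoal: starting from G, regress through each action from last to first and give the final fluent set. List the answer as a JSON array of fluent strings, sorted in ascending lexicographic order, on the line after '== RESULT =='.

Work backward from the goal:
  through step 4 (go(rmD,rmC)): drop {robot_in(rmC)}, keep {ball_in(b4,rmC), carry(b3,right)}, require {robot_in(rmD)}
    → {ball_in(b4,rmC), carry(b3,right), robot_in(rmD)}
  through step 3 (go(rmA,rmD)): drop {robot_in(rmD)}, keep {ball_in(b4,rmC), carry(b3,right)}, require {robot_in(rmA)}
    → {ball_in(b4,rmC), carry(b3,right), robot_in(rmA)}
  through step 2 (pick(b3,rmA,right)): drop {carry(b3,right)}, keep {ball_in(b4,rmC), robot_in(rmA)}, require {ball_in(b3,rmA), free(right), robot_in(rmA)}
    → {ball_in(b3,rmA), ball_in(b4,rmC), free(right), robot_in(rmA)}
  through step 1 (drop(b3,rmA,right)): drop {ball_in(b3,rmA), free(right)}, keep {ball_in(b4,rmC), robot_in(rmA)}, require {carry(b3,right), robot_in(rmA)}
    → {ball_in(b4,rmC), carry(b3,right), robot_in(rmA)}

== RESULT ==
["ball_in(b4,rmC)", "carry(b3,right)", "robot_in(rmA)"]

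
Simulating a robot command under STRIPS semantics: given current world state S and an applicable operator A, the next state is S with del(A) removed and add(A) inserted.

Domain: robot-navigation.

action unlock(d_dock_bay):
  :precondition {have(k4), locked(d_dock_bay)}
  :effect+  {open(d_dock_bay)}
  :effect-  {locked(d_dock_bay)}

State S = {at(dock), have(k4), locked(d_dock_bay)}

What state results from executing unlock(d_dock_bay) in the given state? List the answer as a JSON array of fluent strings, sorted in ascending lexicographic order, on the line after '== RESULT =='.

Progress:
  pre ⊆ S: {have(k4), locked(d_dock_bay)} ⊆ S  — applicable
  S \ del = {at(dock), have(k4)}
  ∪ add   = {at(dock), have(k4), open(d_dock_bay)}

== RESULT ==
["at(dock)", "have(k4)", "open(d_dock_bay)"]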